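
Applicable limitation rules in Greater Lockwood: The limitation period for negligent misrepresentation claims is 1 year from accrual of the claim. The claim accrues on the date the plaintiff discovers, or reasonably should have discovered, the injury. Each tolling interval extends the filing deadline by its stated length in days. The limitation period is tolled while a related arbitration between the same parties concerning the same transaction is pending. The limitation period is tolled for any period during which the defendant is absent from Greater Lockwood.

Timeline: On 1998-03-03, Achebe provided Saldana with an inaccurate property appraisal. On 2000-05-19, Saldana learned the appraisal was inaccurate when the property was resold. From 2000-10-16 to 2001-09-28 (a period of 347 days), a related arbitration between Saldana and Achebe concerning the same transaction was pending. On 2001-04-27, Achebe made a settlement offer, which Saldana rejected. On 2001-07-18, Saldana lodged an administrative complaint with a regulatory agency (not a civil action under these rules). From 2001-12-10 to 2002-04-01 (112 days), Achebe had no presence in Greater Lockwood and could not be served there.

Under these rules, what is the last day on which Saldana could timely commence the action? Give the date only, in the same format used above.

2002-08-21

The claim did not accrue until Saldana discovered the injury on 2000-05-19; the 1998-03-03 act date does not start the clock under the stated rule.
1 year from 2000-05-19 is 2001-05-19.
The pending related arbitration from 2000-10-16 to 2001-09-28 tolled the period for 347 days, extending the deadline to 2002-05-01.
Because the defendant's absence from the jurisdiction ran from 2001-12-10 to 2002-04-01, the deadline is extended by 112 days to 2002-08-21.
The other events in the timeline have no effect on the limitation period under the stated rules.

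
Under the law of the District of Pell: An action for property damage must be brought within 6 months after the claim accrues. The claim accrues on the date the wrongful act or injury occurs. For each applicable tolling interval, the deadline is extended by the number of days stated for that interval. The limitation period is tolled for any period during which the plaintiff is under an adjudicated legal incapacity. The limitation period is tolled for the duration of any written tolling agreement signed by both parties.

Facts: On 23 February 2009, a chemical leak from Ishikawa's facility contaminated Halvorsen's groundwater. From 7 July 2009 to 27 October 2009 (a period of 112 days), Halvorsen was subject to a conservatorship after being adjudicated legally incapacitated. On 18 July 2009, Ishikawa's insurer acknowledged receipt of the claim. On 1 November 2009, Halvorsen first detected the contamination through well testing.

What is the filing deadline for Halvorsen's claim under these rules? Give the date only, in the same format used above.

13 December 2009

Accrual is governed by the date of the act, so the period began to run on 23 February 2009; the later discovery on 1 November 2009 is irrelevant under the stated rule.
Adding the 6 months base period to 23 February 2009 gives a deadline of 23 August 2009, before any tolling.
Because the plaintiff's legal incapacity ran from 7 July 2009 to 27 October 2009, the deadline is extended by 112 days to 13 December 2009.
Nothing else in the chronology tolls or restarts the period.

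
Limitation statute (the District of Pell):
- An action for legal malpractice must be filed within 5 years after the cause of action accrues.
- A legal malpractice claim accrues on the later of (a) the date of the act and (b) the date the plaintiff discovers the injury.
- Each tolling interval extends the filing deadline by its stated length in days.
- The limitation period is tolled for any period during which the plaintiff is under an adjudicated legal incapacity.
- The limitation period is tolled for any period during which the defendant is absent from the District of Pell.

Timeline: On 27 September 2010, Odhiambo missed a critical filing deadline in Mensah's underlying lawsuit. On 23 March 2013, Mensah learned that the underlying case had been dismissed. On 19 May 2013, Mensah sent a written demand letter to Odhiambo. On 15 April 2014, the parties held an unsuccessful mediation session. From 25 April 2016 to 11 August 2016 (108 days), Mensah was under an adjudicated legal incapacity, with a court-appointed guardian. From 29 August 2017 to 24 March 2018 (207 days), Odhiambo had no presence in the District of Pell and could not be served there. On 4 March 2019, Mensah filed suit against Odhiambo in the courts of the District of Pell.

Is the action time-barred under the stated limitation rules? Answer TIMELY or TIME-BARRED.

TIME-BARRED

Taking the later of the act (27 September 2010) and discovery (23 March 2013), the claim accrued on 23 March 2013.
Adding the 5 years base period to 23 March 2013 gives a deadline of 23 March 2018, before any tolling.
The plaintiff's legal incapacity from 25 April 2016 to 11 August 2016 tolled the period for 108 days, extending the deadline to 9 July 2018.
The period was tolled for 207 days by the defendant's absence from the jurisdiction (29 August 2017 to 24 March 2018), pushing the deadline to 1 February 2019.
Nothing else in the chronology tolls or restarts the period.
Mensah filed on 4 March 2019, after the 1 February 2019 deadline, so the action is time-barred.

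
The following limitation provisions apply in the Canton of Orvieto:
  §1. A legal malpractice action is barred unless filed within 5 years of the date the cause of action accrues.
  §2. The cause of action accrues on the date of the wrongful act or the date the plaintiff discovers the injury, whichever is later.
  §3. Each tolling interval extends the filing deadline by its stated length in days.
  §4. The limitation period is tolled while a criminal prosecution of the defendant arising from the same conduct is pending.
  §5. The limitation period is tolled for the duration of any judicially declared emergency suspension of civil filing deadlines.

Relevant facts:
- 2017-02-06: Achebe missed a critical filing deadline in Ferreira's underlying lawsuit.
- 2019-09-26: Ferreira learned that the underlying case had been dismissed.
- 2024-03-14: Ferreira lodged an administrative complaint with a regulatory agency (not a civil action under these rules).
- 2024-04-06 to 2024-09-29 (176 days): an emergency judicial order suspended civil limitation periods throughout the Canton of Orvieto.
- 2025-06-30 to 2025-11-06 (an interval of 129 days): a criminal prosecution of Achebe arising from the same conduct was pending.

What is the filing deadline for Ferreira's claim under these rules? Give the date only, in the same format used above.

Taking the later of the act (2017-02-06) and discovery (2019-09-26), the claim accrued on 2019-09-26.
Adding the 5 years base period to 2019-09-26 gives a deadline of 2024-09-26, before any tolling.
The emergency suspension of filing deadlines from 2024-04-06 to 2024-09-29 tolled the period for 176 days, extending the deadline to 2025-03-21.
By the time the pending criminal prosecution began on 2025-06-30, the limitation period had already expired on 2025-03-21; that interval cannot revive it.
Nothing else in the chronology tolls or restarts the period.

2025-03-21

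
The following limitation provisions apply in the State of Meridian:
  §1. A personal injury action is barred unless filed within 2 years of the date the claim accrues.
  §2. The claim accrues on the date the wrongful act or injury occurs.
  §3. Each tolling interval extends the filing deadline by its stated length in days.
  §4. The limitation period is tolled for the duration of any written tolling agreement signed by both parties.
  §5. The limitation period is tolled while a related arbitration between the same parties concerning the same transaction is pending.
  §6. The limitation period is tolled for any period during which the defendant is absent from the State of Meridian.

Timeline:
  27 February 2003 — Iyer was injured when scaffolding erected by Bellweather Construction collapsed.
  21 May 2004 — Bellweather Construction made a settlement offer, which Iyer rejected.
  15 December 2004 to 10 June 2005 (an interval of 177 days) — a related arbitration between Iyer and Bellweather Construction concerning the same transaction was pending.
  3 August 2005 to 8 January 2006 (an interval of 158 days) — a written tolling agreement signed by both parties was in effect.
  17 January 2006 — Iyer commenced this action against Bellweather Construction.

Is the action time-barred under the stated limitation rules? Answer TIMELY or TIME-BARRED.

The limitation period began to run on 27 February 2003.
The untolled deadline — 2 years after 27 February 2003 — is 27 February 2005.
The pending related arbitration from 15 December 2004 to 10 June 2005 tolled the period for 177 days, extending the deadline to 23 August 2005.
The period was tolled for 158 days by the written tolling agreement (3 August 2005 to 8 January 2006), pushing the deadline to 28 January 2006.
The other events in the timeline have no effect on the limitation period under the stated rules.
Iyer filed on 17 January 2006, before the 28 January 2006 deadline, so the action is timely.

TIMELY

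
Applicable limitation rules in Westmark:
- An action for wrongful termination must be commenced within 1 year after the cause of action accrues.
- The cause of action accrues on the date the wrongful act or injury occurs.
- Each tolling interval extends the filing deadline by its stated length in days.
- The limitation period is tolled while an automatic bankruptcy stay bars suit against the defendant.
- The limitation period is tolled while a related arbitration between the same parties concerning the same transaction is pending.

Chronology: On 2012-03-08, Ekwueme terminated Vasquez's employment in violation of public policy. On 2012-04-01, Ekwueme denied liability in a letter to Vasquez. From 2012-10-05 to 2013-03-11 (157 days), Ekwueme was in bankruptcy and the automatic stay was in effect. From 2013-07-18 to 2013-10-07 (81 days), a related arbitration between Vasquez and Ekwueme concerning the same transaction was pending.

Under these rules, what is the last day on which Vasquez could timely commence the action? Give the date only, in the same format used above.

The cause of action accrued on 2012-03-08, the date of the act.
Adding the 1 year base period to 2012-03-08 gives a deadline of 2013-03-08, before any tolling.
Because the automatic bankruptcy stay ran from 2012-10-05 to 2013-03-11, the deadline is extended by 157 days to 2013-08-12.
The pending related arbitration from 2013-07-18 to 2013-10-07 tolled the period for 81 days, extending the deadline to 2013-11-01.
Nothing else in the chronology tolls or restarts the period.

2013-11-01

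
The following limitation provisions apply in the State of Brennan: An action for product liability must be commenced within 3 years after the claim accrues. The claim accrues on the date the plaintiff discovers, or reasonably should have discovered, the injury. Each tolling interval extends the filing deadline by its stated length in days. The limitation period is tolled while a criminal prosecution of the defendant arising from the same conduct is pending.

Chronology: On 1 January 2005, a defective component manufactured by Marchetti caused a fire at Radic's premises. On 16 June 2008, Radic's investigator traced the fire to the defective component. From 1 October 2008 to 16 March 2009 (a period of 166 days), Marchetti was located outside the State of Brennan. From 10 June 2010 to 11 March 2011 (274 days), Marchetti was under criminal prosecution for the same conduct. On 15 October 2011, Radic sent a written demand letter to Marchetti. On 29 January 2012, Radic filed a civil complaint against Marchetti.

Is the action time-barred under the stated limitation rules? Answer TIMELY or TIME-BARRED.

TIMELY

Accrual is tied to discovery, so the period began on 16 June 2008 rather than on 1 January 2005 when the act occurred.
3 years from 16 June 2008 is 16 June 2011.
The pending criminal prosecution from 10 June 2010 to 11 March 2011 tolled the period for 274 days, extending the deadline to 16 March 2012.
The defendant's absence from the jurisdiction from 1 October 2008 to 16 March 2009 does not toll the period, because no stated rule makes the defendant's absence a tolling event.
None of the other events listed affects the running of the period under the stated rules.
The 29 January 2012 filing precedes the 16 March 2012 deadline; the claim is timely.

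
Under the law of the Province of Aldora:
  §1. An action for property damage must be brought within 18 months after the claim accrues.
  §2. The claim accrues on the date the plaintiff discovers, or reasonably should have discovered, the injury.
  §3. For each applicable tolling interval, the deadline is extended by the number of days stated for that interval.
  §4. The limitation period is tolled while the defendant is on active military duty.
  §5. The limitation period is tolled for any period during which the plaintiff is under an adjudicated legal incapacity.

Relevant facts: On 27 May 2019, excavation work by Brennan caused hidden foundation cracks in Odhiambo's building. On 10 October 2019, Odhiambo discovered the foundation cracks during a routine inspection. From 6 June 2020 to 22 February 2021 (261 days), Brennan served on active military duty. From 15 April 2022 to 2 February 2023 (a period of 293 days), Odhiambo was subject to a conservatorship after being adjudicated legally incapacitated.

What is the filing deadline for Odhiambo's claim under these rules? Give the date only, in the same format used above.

Accrual is tied to discovery, so the period began on 10 October 2019 rather than on 27 May 2019 when the act occurred.
18 months from 10 October 2019 is 10 April 2021.
The period was tolled for 261 days by the defendant's active military service (6 June 2020 to 22 February 2021), pushing the deadline to 27 December 2021.
The plaintiff's legal incapacity from 15 April 2022 to 2 February 2023 began after the period had already run on 27 December 2021, so it has no tolling effect.

27 December 2021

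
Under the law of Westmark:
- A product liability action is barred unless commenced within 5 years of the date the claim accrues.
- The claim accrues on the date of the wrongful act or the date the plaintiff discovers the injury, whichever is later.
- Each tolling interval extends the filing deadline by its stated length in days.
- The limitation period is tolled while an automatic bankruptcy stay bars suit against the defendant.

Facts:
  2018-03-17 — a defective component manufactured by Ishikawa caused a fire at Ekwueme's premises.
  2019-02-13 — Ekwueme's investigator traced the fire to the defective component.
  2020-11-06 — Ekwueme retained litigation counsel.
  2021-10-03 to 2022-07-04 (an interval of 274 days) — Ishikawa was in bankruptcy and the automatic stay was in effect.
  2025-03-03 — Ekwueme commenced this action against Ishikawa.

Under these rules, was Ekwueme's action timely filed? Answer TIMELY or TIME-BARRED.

Because discovery on 2019-02-13 post-dates the 2018-03-17 act, accrual under the later-of rule falls on 2019-02-13.
Adding the 5 years base period to 2019-02-13 gives a deadline of 2024-02-13, before any tolling.
The period was tolled for 274 days by the automatic bankruptcy stay (2021-10-03 to 2022-07-04), pushing the deadline to 2024-11-13.
None of the other events listed affects the running of the period under the stated rules.
The 2025-03-03 filing falls after the 2024-11-13 deadline; the claim is time-barred.

TIME-BARRED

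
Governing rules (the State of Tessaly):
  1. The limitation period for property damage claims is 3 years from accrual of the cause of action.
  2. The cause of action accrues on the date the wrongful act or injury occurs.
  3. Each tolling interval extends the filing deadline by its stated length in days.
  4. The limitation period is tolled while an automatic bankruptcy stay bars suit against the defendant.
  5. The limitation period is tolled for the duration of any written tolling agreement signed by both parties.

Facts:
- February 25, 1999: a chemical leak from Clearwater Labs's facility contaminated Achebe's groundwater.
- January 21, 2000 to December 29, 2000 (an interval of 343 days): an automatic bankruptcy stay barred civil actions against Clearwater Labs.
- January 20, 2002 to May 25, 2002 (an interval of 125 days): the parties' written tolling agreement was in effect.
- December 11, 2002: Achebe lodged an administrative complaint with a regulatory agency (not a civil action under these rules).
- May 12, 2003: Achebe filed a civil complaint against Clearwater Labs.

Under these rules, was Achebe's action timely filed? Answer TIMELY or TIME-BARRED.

The cause of action accrued on February 25, 1999, the date of the act.
The untolled deadline — 3 years after February 25, 1999 — is February 25, 2002.
The automatic bankruptcy stay from January 21, 2000 to December 29, 2000 tolled the period for 343 days, extending the deadline to February 3, 2003.
The written tolling agreement from January 20, 2002 to May 25, 2002 tolled the period for 125 days, extending the deadline to June 8, 2003.
None of the other events listed affects the running of the period under the stated rules.
Filing on May 12, 2003 beat the June 8, 2003 deadline — the action is timely.

TIMELY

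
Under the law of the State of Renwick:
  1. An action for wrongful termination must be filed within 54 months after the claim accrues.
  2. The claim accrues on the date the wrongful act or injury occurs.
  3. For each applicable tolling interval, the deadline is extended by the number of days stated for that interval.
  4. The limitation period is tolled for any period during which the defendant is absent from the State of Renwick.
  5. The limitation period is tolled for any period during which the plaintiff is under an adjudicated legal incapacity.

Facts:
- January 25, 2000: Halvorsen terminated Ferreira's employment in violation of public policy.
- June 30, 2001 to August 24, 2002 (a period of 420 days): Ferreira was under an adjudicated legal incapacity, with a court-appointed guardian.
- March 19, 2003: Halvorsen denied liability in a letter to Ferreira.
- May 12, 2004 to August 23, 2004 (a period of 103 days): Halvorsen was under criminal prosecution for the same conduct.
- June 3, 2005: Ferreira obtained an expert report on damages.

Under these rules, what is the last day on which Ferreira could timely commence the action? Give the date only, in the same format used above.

The claim accrued on January 25, 2000, when the wrongful act occurred.
The untolled deadline — 54 months after January 25, 2000 — is July 25, 2004.
Because the plaintiff's legal incapacity ran from June 30, 2001 to August 24, 2002, the deadline is extended by 420 days to September 18, 2005.
The pending criminal prosecution from May 12, 2004 to August 23, 2004 does not toll the period, because no stated rule makes a criminal prosecution a tolling event.
Nothing else in the chronology tolls or restarts the period.

September 18, 2005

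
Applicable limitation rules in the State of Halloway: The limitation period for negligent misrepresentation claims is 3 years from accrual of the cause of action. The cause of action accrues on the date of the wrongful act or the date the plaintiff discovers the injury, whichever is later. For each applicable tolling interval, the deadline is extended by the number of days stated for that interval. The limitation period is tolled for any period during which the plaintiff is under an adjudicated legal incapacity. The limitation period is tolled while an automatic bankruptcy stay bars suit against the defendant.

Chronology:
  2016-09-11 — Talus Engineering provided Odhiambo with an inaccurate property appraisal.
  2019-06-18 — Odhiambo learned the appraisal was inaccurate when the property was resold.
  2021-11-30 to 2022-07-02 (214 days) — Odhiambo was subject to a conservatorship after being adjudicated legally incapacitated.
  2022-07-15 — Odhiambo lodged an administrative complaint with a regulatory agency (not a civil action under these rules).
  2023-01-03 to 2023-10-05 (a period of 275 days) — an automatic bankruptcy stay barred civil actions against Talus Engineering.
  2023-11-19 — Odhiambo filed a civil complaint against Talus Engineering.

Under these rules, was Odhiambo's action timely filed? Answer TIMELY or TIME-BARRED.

TIME-BARRED

The claim accrued on 2019-06-18 — the later of the 2016-09-11 act and the 2019-06-18 discovery.
Adding the 3 years base period to 2019-06-18 gives a deadline of 2022-06-18, before any tolling.
The period was tolled for 214 days by the plaintiff's legal incapacity (2021-11-30 to 2022-07-02), pushing the deadline to 2023-01-18.
The period was tolled for 275 days by the automatic bankruptcy stay (2023-01-03 to 2023-10-05), pushing the deadline to 2023-10-20.
None of the other events listed affects the running of the period under the stated rules.
Odhiambo filed on 2023-11-19, after the 2023-10-20 deadline, so the action is time-barred.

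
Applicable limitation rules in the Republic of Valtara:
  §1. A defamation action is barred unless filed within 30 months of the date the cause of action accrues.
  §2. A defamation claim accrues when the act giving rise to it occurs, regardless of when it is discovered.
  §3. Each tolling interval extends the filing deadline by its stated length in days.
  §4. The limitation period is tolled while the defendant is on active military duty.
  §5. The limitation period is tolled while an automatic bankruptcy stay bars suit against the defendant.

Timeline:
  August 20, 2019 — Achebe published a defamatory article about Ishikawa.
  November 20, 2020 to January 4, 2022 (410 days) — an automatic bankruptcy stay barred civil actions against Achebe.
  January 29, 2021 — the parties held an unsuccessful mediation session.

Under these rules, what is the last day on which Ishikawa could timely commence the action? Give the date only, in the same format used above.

The claim accrued on August 20, 2019, when the wrongful act occurred.
The untolled deadline — 30 months after August 20, 2019 — is February 20, 2022.
The period was tolled for 410 days by the automatic bankruptcy stay (November 20, 2020 to January 4, 2022), pushing the deadline to April 6, 2023.
Nothing else in the chronology tolls or restarts the period.

April 6, 2023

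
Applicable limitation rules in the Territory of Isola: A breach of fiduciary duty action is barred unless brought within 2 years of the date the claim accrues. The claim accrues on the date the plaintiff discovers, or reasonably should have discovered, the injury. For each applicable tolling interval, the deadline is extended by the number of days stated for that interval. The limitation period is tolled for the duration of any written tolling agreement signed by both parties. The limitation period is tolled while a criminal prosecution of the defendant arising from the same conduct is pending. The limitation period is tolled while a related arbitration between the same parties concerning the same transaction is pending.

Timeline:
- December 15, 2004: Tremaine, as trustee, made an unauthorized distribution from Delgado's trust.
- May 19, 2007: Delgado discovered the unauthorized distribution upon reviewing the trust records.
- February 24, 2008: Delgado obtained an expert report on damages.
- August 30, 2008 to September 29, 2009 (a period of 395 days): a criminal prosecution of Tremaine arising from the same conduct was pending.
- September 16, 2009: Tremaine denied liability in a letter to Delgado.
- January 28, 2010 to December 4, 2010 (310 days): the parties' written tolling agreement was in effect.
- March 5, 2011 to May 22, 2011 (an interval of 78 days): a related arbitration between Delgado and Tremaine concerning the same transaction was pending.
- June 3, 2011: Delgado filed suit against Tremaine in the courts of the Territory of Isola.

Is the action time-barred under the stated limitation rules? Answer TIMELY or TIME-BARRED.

TIMELY

Accrual is tied to discovery, so the period began on May 19, 2007 rather than on December 15, 2004 when the act occurred.
Adding the 2 years base period to May 19, 2007 gives a deadline of May 19, 2009, before any tolling.
The period was tolled for 395 days by the pending criminal prosecution (August 30, 2008 to September 29, 2009), pushing the deadline to June 18, 2010.
The written tolling agreement from January 28, 2010 to December 4, 2010 tolled the period for 310 days, extending the deadline to April 24, 2011.
The pending related arbitration from March 5, 2011 to May 22, 2011 tolled the period for 78 days, extending the deadline to July 11, 2011.
Nothing else in the chronology tolls or restarts the period.
Delgado filed on June 3, 2011, before the July 11, 2011 deadline, so the action is timely.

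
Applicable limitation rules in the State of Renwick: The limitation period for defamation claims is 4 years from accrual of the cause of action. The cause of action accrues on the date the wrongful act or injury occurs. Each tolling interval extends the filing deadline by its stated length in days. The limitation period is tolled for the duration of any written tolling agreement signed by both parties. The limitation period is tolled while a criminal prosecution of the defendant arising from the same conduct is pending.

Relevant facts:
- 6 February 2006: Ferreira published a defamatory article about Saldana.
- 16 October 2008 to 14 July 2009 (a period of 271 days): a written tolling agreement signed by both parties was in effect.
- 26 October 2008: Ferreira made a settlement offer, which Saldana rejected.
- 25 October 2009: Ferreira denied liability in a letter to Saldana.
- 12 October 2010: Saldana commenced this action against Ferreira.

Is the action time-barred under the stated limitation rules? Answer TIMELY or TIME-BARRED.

TIMELY

The limitation period began to run on 6 February 2006.
The untolled deadline — 4 years after 6 February 2006 — is 6 February 2010.
The period was tolled for 271 days by the written tolling agreement (16 October 2008 to 14 July 2009), pushing the deadline to 4 November 2010.
The other events in the timeline have no effect on the limitation period under the stated rules.
Filing on 12 October 2010 beat the 4 November 2010 deadline — the action is timely.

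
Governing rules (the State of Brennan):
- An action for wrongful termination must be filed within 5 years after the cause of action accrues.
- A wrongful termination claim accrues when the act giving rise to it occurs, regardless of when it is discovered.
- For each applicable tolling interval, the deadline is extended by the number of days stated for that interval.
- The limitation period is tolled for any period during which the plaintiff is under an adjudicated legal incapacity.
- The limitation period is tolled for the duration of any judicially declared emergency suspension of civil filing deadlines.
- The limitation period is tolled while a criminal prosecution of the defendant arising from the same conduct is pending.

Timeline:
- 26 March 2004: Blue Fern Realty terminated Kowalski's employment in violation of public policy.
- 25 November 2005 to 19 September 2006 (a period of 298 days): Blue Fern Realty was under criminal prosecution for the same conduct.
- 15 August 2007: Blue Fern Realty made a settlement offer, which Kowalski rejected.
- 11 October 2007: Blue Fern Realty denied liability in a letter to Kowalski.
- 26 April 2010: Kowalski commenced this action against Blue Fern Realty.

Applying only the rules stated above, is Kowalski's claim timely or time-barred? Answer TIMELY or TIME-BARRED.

The claim accrued on 26 March 2004, when the wrongful act occurred.
Adding the 5 years base period to 26 March 2004 gives a deadline of 26 March 2009, before any tolling.
The pending criminal prosecution from 25 November 2005 to 19 September 2006 tolled the period for 298 days, extending the deadline to 18 January 2010.
None of the other events listed affects the running of the period under the stated rules.
The 26 April 2010 filing falls after the 18 January 2010 deadline; the claim is time-barred.

TIME-BARRED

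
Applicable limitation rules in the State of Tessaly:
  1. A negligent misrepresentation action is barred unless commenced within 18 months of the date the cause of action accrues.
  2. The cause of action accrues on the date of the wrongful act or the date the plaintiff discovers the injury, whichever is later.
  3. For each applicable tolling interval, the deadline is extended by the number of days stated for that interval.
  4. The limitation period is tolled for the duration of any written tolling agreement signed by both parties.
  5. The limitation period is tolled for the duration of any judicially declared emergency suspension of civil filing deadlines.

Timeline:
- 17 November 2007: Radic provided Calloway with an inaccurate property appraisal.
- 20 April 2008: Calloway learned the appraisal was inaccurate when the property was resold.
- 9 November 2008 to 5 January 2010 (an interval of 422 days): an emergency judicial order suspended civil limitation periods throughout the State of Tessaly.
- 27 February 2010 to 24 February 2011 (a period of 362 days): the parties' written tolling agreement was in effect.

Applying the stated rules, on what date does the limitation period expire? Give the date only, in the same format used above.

Because discovery on 20 April 2008 post-dates the 17 November 2007 act, accrual under the later-of rule falls on 20 April 2008.
Adding the 18 months base period to 20 April 2008 gives a deadline of 20 October 2009, before any tolling.
The period was tolled for 422 days by the emergency suspension of filing deadlines (9 November 2008 to 5 January 2010), pushing the deadline to 16 December 2010.
Because the written tolling agreement ran from 27 February 2010 to 24 February 2011, the deadline is extended by 362 days to 13 December 2011.

13 December 2011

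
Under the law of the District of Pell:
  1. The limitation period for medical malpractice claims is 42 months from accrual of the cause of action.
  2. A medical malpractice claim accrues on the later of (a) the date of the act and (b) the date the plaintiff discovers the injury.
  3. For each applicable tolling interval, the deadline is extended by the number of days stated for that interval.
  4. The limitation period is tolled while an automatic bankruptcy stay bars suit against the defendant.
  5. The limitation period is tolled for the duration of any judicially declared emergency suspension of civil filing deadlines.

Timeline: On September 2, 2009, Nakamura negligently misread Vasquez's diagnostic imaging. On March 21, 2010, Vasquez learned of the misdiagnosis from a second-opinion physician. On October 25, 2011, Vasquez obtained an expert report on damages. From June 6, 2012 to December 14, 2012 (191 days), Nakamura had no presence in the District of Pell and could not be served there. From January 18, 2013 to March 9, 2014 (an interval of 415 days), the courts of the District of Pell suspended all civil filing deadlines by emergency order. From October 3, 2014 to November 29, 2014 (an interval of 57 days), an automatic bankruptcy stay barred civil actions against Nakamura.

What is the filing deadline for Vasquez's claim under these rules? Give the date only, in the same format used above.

Taking the later of the act (September 2, 2009) and discovery (March 21, 2010), the claim accrued on March 21, 2010.
The untolled deadline — 42 months after March 21, 2010 — is September 21, 2013.
Because the emergency suspension of filing deadlines ran from January 18, 2013 to March 9, 2014, the deadline is extended by 415 days to November 10, 2014.
Because the automatic bankruptcy stay ran from October 3, 2014 to November 29, 2014, the deadline is extended by 57 days to January 6, 2015.
The defendant's absence from the jurisdiction from June 6, 2012 to December 14, 2012 does not toll the period, because no stated rule makes the defendant's absence a tolling event.
Nothing else in the chronology tolls or restarts the period.

January 6, 2015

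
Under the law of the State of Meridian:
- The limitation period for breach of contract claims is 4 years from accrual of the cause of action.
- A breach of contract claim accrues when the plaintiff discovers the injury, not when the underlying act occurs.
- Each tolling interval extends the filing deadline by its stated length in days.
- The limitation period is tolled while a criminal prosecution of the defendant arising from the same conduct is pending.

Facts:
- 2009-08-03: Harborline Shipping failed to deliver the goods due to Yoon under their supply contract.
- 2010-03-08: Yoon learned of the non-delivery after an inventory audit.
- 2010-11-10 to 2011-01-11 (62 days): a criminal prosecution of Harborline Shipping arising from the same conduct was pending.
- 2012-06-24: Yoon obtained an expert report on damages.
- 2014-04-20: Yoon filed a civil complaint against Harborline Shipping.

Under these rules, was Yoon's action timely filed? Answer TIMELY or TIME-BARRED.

Accrual is tied to discovery, so the period began on 2010-03-08 rather than on 2009-08-03 when the act occurred.
The untolled deadline — 4 years after 2010-03-08 — is 2014-03-08.
The period was tolled for 62 days by the pending criminal prosecution (2010-11-10 to 2011-01-11), pushing the deadline to 2014-05-09.
Nothing else in the chronology tolls or restarts the period.
Yoon filed on 2014-04-20, before the 2014-05-09 deadline, so the action is timely.

TIMELY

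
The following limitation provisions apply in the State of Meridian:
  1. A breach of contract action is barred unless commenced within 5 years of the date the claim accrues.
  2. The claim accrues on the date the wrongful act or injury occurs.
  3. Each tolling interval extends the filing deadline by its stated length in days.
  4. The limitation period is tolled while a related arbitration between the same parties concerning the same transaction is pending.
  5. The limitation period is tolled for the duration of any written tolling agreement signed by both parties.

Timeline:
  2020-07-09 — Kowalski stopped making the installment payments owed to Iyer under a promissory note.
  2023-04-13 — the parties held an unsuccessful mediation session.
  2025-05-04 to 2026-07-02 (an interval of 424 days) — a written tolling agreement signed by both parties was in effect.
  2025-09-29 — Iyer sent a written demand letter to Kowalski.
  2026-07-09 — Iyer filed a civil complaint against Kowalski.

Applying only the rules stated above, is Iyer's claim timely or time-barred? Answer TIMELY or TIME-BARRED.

The claim accrued on 2020-07-09, when the wrongful act occurred.
Adding the 5 years base period to 2020-07-09 gives a deadline of 2025-07-09, before any tolling.
The written tolling agreement from 2025-05-04 to 2026-07-02 tolled the period for 424 days, extending the deadline to 2026-09-06.
The other events in the timeline have no effect on the limitation period under the stated rules.
The 2026-07-09 filing precedes the 2026-09-06 deadline; the claim is timely.

TIMELY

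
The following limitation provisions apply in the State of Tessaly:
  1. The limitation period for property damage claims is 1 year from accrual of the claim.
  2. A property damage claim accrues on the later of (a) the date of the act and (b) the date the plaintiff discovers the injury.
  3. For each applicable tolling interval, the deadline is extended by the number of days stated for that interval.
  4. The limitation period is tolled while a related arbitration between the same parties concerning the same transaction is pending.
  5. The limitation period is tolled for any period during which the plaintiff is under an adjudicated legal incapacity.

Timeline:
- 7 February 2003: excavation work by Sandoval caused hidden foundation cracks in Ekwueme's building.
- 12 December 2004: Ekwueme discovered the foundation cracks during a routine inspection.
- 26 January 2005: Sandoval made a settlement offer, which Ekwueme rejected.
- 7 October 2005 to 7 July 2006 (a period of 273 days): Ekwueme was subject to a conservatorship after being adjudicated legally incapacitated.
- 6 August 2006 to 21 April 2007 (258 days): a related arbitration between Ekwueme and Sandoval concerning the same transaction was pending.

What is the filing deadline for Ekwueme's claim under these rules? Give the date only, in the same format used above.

27 May 2007

The claim accrued on 12 December 2004 — the later of the 7 February 2003 act and the 12 December 2004 discovery.
1 year from 12 December 2004 is 12 December 2005.
Because the plaintiff's legal incapacity ran from 7 October 2005 to 7 July 2006, the deadline is extended by 273 days to 11 September 2006.
The period was tolled for 258 days by the pending related arbitration (6 August 2006 to 21 April 2007), pushing the deadline to 27 May 2007.
The other events in the timeline have no effect on the limitation period under the stated rules.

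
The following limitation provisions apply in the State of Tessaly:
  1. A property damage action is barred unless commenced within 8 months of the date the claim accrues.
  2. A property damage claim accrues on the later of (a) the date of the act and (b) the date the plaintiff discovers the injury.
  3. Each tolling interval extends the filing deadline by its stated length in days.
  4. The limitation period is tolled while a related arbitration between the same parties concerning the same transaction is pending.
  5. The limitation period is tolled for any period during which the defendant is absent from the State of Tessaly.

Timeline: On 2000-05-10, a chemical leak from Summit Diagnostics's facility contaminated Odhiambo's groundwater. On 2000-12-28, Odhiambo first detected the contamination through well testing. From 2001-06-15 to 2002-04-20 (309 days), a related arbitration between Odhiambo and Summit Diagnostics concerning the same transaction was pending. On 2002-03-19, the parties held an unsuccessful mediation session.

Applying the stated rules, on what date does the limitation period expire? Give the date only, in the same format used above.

Taking the later of the act (2000-05-10) and discovery (2000-12-28), the claim accrued on 2000-12-28.
8 months from 2000-12-28 is 2001-08-28.
The period was tolled for 309 days by the pending related arbitration (2001-06-15 to 2002-04-20), pushing the deadline to 2002-07-03.
None of the other events listed affects the running of the period under the stated rules.

2002-07-03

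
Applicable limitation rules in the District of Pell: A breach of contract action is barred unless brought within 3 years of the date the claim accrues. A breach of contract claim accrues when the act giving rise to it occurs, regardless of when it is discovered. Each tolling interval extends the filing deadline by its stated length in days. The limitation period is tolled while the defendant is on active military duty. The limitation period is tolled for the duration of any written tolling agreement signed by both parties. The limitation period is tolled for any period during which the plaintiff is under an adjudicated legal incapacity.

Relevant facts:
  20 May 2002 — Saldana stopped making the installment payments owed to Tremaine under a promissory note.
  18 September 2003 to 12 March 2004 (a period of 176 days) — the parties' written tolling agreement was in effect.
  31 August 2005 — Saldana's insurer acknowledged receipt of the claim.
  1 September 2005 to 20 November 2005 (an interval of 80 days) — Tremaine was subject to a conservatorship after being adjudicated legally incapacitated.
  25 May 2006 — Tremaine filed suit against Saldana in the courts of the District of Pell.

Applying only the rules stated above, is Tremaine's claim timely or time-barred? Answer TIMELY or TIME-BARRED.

The claim accrued on 20 May 2002, when the wrongful act occurred.
3 years from 20 May 2002 is 20 May 2005.
The period was tolled for 176 days by the written tolling agreement (18 September 2003 to 12 March 2004), pushing the deadline to 12 November 2005.
Because the plaintiff's legal incapacity ran from 1 September 2005 to 20 November 2005, the deadline is extended by 80 days to 31 January 2006.
None of the other events listed affects the running of the period under the stated rules.
Filing on 25 May 2006 missed the 31 January 2006 deadline — the action is time-barred.

TIME-BARRED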